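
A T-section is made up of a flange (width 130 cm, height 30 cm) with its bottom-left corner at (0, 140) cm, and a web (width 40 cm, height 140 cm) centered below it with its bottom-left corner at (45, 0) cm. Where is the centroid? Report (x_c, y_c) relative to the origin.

x_c = 65.00 cm, y_c = 104.89 cm

web: A = 40 × 140 = 5600.00, centroid at (65.00, 70.00).
flange: A = 130 × 30 = 3900.00, centroid at (65.00, 155.00).
ΣA = 9500.00 cm², ΣAx_c = 617500.00 cm³, ΣAy_c = 996500.00 cm³.
x_c = 617500.00/9500.00 = 65.00 cm; y_c = 996500.00/9500.00 = 104.89 cm.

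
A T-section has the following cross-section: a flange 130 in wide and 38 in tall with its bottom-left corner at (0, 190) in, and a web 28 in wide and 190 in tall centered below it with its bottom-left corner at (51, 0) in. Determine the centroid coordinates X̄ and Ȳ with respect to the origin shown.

X̄ = 65.00 in, Ȳ = 149.89 in

web: A = 28 × 190 = 5320.00, centroid at (65.00, 95.00).
flange: A = 130 × 38 = 4940.00, centroid at (65.00, 209.00).
ΣA = 10260.00 in², ΣAX̄ = 666900.00 in³, ΣAȲ = 1537860.00 in³.
X̄ = 666900.00/10260.00 = 65.00 in; Ȳ = 1537860.00/10260.00 = 149.89 in.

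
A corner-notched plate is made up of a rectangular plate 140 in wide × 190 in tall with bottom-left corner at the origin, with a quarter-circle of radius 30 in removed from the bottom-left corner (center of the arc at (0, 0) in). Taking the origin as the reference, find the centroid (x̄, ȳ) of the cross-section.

Part | A | x̄ᵢ | ȳᵢ | A·x̄ᵢ | A·ȳᵢ
plate | 26600.00 | 70.00 | 95.00 | 1862000.00 | 2527000.00
removed quarter-circle | -706.86 | 12.73 | 12.73 | -9000.00 | -9000.00
Σ | 25893.14 |  |  | 1853000.00 | 2518000.00
x̄ = 1853000.00 / 25893.14 = 71.56 in
ȳ = 2518000.00 / 25893.14 = 97.25 in

x̄ = 71.56 in, ȳ = 97.25 in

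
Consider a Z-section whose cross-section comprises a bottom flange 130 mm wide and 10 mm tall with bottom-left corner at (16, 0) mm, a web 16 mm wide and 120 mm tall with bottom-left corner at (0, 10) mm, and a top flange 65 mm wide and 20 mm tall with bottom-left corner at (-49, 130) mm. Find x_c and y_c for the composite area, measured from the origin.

bottom flange: A = 130 × 10 = 1300.00, centroid at (81.00, 5.00).
web: A = 16 × 120 = 1920.00, centroid at (8.00, 70.00).
top flange: A = 65 × 20 = 1300.00, centroid at (-16.50, 140.00).
ΣA = 4520.00 mm²
ΣAx_c = (1300.00)(81.00) + (1920.00)(8.00) + (1300.00)(-16.50) = 99210.00 mm³
ΣAy_c = (1300.00)(5.00) + (1920.00)(70.00) + (1300.00)(140.00) = 322900.00 mm³
x_c = 99210.00 / 4520.00 = 21.95 mm
y_c = 322900.00 / 4520.00 = 71.44 mm

x_c = 21.95 mm, y_c = 71.44 mm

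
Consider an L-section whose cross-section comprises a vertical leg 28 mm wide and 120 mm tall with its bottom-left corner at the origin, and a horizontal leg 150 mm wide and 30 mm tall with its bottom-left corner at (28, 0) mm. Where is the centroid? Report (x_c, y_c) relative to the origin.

Part | A | x̄ᵢ | ȳᵢ | A·x̄ᵢ | A·ȳᵢ
vertical leg | 3360.00 | 14.00 | 60.00 | 47040.00 | 201600.00
horizontal leg | 4500.00 | 103.00 | 15.00 | 463500.00 | 67500.00
Σ | 7860.00 |  |  | 510540.00 | 269100.00
x_c = 510540.00 / 7860.00 = 64.95 mm
y_c = 269100.00 / 7860.00 = 34.24 mm

x_c = 64.95 mm, y_c = 34.24 mm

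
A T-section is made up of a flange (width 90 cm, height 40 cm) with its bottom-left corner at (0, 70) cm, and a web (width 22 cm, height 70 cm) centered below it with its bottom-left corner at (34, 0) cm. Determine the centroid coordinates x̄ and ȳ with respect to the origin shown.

web: A = 22 × 70 = 1540.00, centroid at (45.00, 35.00).
flange: A = 90 × 40 = 3600.00, centroid at (45.00, 90.00).
ΣA = 5140.00 cm², ΣAx̄ = 231300.00 cm³, ΣAȳ = 377900.00 cm³.
x̄ = 231300.00/5140.00 = 45.00 cm; ȳ = 377900.00/5140.00 = 73.52 cm.

x̄ = 45.00 cm, ȳ = 73.52 cm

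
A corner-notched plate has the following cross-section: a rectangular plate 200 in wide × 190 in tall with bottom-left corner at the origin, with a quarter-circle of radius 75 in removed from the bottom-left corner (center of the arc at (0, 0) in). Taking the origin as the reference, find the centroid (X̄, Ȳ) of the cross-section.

X̄ = 108.97 in, Ȳ = 103.31 in

plate: A = 200 × 190 = 38000.00, centroid at (100.00, 95.00).
removed quarter-circle: A = −¼π·75² = -4417.86, centroid at (31.83, 31.83).
ΣA = 33582.14 in²
ΣAX̄ = (38000.00)(100.00) + (-4417.86)(31.83) = 3659375.00 in³
ΣAȲ = (38000.00)(95.00) + (-4417.86)(31.83) = 3469375.00 in³
X̄ = 3659375.00 / 33582.14 = 108.97 in
Ȳ = 3469375.00 / 33582.14 = 103.31 in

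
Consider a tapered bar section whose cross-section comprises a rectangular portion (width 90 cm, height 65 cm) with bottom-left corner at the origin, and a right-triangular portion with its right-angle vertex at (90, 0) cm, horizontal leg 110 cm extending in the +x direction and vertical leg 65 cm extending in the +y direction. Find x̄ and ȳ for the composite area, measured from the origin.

x̄ = 75.98 cm, ȳ = 28.39 cm

rectangular portion: A = 90 × 65 = 5850.00, centroid at (45.00, 32.50).
triangular portion: A = ½·110·65 = 3575.00, centroid at (126.67, 21.67).
ΣA = 9425.00 cm²
ΣAx̄ = (5850.00)(45.00) + (3575.00)(126.67) = 716083.33 cm³
ΣAȳ = (5850.00)(32.50) + (3575.00)(21.67) = 267583.33 cm³
x̄ = 716083.33 / 9425.00 = 75.98 cm
ȳ = 267583.33 / 9425.00 = 28.39 cm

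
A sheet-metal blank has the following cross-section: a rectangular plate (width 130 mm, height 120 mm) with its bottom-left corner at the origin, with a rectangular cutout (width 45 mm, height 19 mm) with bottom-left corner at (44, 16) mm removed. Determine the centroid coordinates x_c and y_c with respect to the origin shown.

x_c = 64.91 mm, y_c = 62.00 mm

plate: A = 130 × 120 = 15600.00, centroid at (65.00, 60.00).
hole: A = −(45 × 19) = -855.00, centroid at (66.50, 25.50).
ΣA = 14745.00 mm², ΣAx_c = 957142.50 mm³, ΣAy_c = 914197.50 mm³.
x_c = 957142.50/14745.00 = 64.91 mm; y_c = 914197.50/14745.00 = 62.00 mm.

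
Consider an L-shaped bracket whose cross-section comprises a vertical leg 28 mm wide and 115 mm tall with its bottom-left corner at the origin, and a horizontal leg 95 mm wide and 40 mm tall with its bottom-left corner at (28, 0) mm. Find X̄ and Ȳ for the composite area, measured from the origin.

vertical leg: A = 28 × 115 = 3220.00, centroid at (14.00, 57.50).
horizontal leg: A = 95 × 40 = 3800.00, centroid at (75.50, 20.00).
ΣA = 7020.00 mm²
ΣAX̄ = (3220.00)(14.00) + (3800.00)(75.50) = 331980.00 mm³
ΣAȲ = (3220.00)(57.50) + (3800.00)(20.00) = 261150.00 mm³
X̄ = 331980.00 / 7020.00 = 47.29 mm
Ȳ = 261150.00 / 7020.00 = 37.20 mm

X̄ = 47.29 mm, Ȳ = 37.20 mm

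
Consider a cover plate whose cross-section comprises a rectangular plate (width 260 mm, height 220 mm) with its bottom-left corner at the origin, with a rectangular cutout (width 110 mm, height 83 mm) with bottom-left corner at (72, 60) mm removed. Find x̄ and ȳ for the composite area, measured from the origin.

plate: A = 260 × 220 = 57200.00, centroid at (130.00, 110.00).
hole: A = −(110 × 83) = -9130.00, centroid at (127.00, 101.50).
ΣA = 48070.00 mm²
ΣAx̄ = (57200.00)(130.00) + (-9130.00)(127.00) = 6276490.00 mm³
ΣAȳ = (57200.00)(110.00) + (-9130.00)(101.50) = 5365305.00 mm³
x̄ = 6276490.00 / 48070.00 = 130.57 mm
ȳ = 5365305.00 / 48070.00 = 111.61 mm

x̄ = 130.57 mm, ȳ = 111.61 mm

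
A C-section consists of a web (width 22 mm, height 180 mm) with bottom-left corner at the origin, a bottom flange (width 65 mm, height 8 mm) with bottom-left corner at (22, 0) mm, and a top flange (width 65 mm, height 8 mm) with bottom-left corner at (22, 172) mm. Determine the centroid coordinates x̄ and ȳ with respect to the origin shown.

web: A = 22 × 180 = 3960.00, centroid at (11.00, 90.00).
bottom flange: A = 65 × 8 = 520.00, centroid at (54.50, 4.00).
top flange: A = 65 × 8 = 520.00, centroid at (54.50, 176.00).
ΣA = 5000.00 mm²
ΣAx̄ = (3960.00)(11.00) + (520.00)(54.50) + (520.00)(54.50) = 100240.00 mm³
ΣAȳ = (3960.00)(90.00) + (520.00)(4.00) + (520.00)(176.00) = 450000.00 mm³
x̄ = 100240.00 / 5000.00 = 20.05 mm
ȳ = 450000.00 / 5000.00 = 90.00 mm

x̄ = 20.05 mm, ȳ = 90.00 mm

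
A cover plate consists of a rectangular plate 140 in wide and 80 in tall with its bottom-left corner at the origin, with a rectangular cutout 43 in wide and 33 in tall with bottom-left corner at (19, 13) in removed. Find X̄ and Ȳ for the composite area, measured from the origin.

plate: A = 140 × 80 = 11200.00, centroid at (70.00, 40.00).
hole: A = −(43 × 33) = -1419.00, centroid at (40.50, 29.50).
ΣA = 9781.00 in², ΣAX̄ = 726530.50 in³, ΣAȲ = 406139.50 in³.
X̄ = 726530.50/9781.00 = 74.28 in; Ȳ = 406139.50/9781.00 = 41.52 in.

X̄ = 74.28 in, Ȳ = 41.52 in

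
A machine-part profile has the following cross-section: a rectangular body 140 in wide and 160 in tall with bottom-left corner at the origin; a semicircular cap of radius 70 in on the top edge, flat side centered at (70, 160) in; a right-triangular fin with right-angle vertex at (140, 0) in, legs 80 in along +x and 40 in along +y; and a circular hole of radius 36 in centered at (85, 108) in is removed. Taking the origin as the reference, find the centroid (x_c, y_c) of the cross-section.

x_c = 73.39 in, y_c = 102.58 in

Part | A | x̄ᵢ | ȳᵢ | A·x̄ᵢ | A·ȳᵢ
rectangular body | 22400.00 | 70.00 | 80.00 | 1568000.00 | 1792000.00
semicircular top | 7696.90 | 70.00 | 189.71 | 538783.14 | 1460170.99
triangular fin | 1600.00 | 166.67 | 13.33 | 266666.67 | 21333.33
hole | -4071.50 | 85.00 | 108.00 | -346077.85 | -439722.44
Σ | 27625.40 |  |  | 2027371.96 | 2833781.88
x_c = 2027371.96 / 27625.40 = 73.39 in
y_c = 2833781.88 / 27625.40 = 102.58 in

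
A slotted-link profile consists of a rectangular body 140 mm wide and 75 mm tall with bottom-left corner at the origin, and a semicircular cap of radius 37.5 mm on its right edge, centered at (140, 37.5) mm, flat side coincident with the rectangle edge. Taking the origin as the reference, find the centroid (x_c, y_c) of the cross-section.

rectangular body: A = 140 × 75 = 10500.00, centroid at (70.00, 37.50).
semicircular end: A = ½π·37.5² = 2208.93, centroid at (155.92, 37.50).
ΣA = 12708.93 mm²
ΣAx_c = (10500.00)(70.00) + (2208.93)(155.92) = 1079406.78 mm³
ΣAy_c = (10500.00)(37.50) + (2208.93)(37.50) = 476584.96 mm³
x_c = 1079406.78 / 12708.93 = 84.93 mm
y_c = 476584.96 / 12708.93 = 37.50 mm

x_c = 84.93 mm, y_c = 37.50 mm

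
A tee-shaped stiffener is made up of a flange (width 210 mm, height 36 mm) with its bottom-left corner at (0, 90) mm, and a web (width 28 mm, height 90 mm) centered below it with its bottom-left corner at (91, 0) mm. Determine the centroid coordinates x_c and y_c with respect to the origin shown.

web: A = 28 × 90 = 2520.00, centroid at (105.00, 45.00).
flange: A = 210 × 36 = 7560.00, centroid at (105.00, 108.00).
ΣA = 10080.00 mm², ΣAx_c = 1058400.00 mm³, ΣAy_c = 929880.00 mm³.
x_c = 1058400.00/10080.00 = 105.00 mm; y_c = 929880.00/10080.00 = 92.25 mm.

x_c = 105.00 mm, y_c = 92.25 mm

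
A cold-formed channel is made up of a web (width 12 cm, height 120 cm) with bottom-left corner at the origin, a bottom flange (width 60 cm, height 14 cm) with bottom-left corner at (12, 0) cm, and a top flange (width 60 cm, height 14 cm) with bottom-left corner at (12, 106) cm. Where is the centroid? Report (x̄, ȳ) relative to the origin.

x̄ = 25.38 cm, ȳ = 60.00 cm

web: A = 12 × 120 = 1440.00, centroid at (6.00, 60.00).
bottom flange: A = 60 × 14 = 840.00, centroid at (42.00, 7.00).
top flange: A = 60 × 14 = 840.00, centroid at (42.00, 113.00).
ΣA = 3120.00 cm²
ΣAx̄ = (1440.00)(6.00) + (840.00)(42.00) + (840.00)(42.00) = 79200.00 cm³
ΣAȳ = (1440.00)(60.00) + (840.00)(7.00) + (840.00)(113.00) = 187200.00 cm³
x̄ = 79200.00 / 3120.00 = 25.38 cm
ȳ = 187200.00 / 3120.00 = 60.00 cm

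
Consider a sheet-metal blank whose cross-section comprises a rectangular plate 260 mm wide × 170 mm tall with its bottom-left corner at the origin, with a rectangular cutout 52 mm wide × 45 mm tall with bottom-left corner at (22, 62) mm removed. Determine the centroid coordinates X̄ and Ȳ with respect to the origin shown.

plate: A = 260 × 170 = 44200.00, centroid at (130.00, 85.00).
hole: A = −(52 × 45) = -2340.00, centroid at (48.00, 84.50).
ΣA = 41860.00 mm², ΣAX̄ = 5633680.00 mm³, ΣAȲ = 3559270.00 mm³.
X̄ = 5633680.00/41860.00 = 134.58 mm; Ȳ = 3559270.00/41860.00 = 85.03 mm.

X̄ = 134.58 mm, Ȳ = 85.03 mm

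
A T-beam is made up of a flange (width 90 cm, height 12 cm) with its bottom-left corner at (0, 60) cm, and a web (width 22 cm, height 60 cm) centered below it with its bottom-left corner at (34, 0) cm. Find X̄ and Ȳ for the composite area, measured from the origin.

Part | A | x̄ᵢ | ȳᵢ | A·x̄ᵢ | A·ȳᵢ
web | 1320.00 | 45.00 | 30.00 | 59400.00 | 39600.00
flange | 1080.00 | 45.00 | 66.00 | 48600.00 | 71280.00
Σ | 2400.00 |  |  | 108000.00 | 110880.00
X̄ = 108000.00 / 2400.00 = 45.00 cm
Ȳ = 110880.00 / 2400.00 = 46.20 cm

X̄ = 45.00 cm, Ȳ = 46.20 cm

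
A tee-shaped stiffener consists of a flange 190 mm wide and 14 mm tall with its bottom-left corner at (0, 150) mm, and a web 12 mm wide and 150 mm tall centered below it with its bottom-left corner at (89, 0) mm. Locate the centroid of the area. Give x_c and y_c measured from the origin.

x_c = 95.00 mm, y_c = 123.91 mm

web: A = 12 × 150 = 1800.00, centroid at (95.00, 75.00).
flange: A = 190 × 14 = 2660.00, centroid at (95.00, 157.00).
ΣA = 4460.00 mm²
ΣAx_c = (1800.00)(95.00) + (2660.00)(95.00) = 423700.00 mm³
ΣAy_c = (1800.00)(75.00) + (2660.00)(157.00) = 552620.00 mm³
x_c = 423700.00 / 4460.00 = 95.00 mm
y_c = 552620.00 / 4460.00 = 123.91 mm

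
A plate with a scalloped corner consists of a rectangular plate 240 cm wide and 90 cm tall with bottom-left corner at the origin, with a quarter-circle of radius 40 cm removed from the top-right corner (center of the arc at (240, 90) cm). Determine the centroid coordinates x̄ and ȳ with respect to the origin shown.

plate: A = 240 × 90 = 21600.00, centroid at (120.00, 45.00).
removed quarter-circle: A = −¼π·40² = -1256.64, centroid at (223.02, 73.02).
ΣA = 20343.36 cm², ΣAx̄ = 2311740.44 cm³, ΣAȳ = 880236.00 cm³.
x̄ = 2311740.44/20343.36 = 113.64 cm; ȳ = 880236.00/20343.36 = 43.27 cm.

x̄ = 113.64 cm, ȳ = 43.27 cm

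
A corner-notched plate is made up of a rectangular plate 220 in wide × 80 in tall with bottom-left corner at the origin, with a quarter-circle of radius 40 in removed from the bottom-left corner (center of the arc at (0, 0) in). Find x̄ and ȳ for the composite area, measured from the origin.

x̄ = 117.15 in, ȳ = 41.77 in

plate: A = 220 × 80 = 17600.00, centroid at (110.00, 40.00).
removed quarter-circle: A = −¼π·40² = -1256.64, centroid at (16.98, 16.98).
ΣA = 16343.36 in²
ΣAx̄ = (17600.00)(110.00) + (-1256.64)(16.98) = 1914666.67 in³
ΣAȳ = (17600.00)(40.00) + (-1256.64)(16.98) = 682666.67 in³
x̄ = 1914666.67 / 16343.36 = 117.15 in
ȳ = 682666.67 / 16343.36 = 41.77 in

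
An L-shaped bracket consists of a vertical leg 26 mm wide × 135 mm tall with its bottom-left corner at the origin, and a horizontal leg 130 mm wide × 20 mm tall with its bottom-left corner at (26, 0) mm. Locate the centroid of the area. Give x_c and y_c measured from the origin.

vertical leg: A = 26 × 135 = 3510.00, centroid at (13.00, 67.50).
horizontal leg: A = 130 × 20 = 2600.00, centroid at (91.00, 10.00).
ΣA = 6110.00 mm²
ΣAx_c = (3510.00)(13.00) + (2600.00)(91.00) = 282230.00 mm³
ΣAy_c = (3510.00)(67.50) + (2600.00)(10.00) = 262925.00 mm³
x_c = 282230.00 / 6110.00 = 46.19 mm
y_c = 262925.00 / 6110.00 = 43.03 mm

x_c = 46.19 mm, y_c = 43.03 mm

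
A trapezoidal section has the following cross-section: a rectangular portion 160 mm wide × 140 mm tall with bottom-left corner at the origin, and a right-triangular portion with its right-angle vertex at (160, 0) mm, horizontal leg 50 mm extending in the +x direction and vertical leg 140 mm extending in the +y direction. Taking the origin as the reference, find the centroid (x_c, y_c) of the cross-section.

rectangular portion: A = 160 × 140 = 22400.00, centroid at (80.00, 70.00).
triangular portion: A = ½·50·140 = 3500.00, centroid at (176.67, 46.67).
ΣA = 25900.00 mm², ΣAx_c = 2410333.33 mm³, ΣAy_c = 1731333.33 mm³.
x_c = 2410333.33/25900.00 = 93.06 mm; y_c = 1731333.33/25900.00 = 66.85 mm.

x_c = 93.06 mm, y_c = 66.85 mm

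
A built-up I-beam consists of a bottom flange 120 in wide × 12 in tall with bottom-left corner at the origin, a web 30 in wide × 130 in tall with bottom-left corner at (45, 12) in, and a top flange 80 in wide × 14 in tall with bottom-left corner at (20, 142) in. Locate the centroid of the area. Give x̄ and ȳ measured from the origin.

Part | A | x̄ᵢ | ȳᵢ | A·x̄ᵢ | A·ȳᵢ
bottom flange | 1440.00 | 60.00 | 6.00 | 86400.00 | 8640.00
web | 3900.00 | 60.00 | 77.00 | 234000.00 | 300300.00
top flange | 1120.00 | 60.00 | 149.00 | 67200.00 | 166880.00
Σ | 6460.00 |  |  | 387600.00 | 475820.00
x̄ = 387600.00 / 6460.00 = 60.00 in
ȳ = 475820.00 / 6460.00 = 73.66 in

x̄ = 60.00 in, ȳ = 73.66 in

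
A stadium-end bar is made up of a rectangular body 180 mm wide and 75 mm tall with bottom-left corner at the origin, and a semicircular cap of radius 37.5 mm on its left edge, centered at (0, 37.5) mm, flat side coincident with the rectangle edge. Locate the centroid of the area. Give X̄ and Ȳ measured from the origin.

X̄ = 75.11 mm, Ȳ = 37.50 mm

Part | A | x̄ᵢ | ȳᵢ | A·x̄ᵢ | A·ȳᵢ
rectangular body | 13500.00 | 90.00 | 37.50 | 1215000.00 | 506250.00
semicircular end | 2208.93 | -15.92 | 37.50 | -35156.25 | 82834.96
Σ | 15708.93 |  |  | 1179843.75 | 589084.96
X̄ = 1179843.75 / 15708.93 = 75.11 mm
Ȳ = 589084.96 / 15708.93 = 37.50 mm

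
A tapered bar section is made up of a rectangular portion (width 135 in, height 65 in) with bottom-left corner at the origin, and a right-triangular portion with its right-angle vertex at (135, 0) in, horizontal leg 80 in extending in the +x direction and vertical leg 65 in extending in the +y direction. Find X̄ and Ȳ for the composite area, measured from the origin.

rectangular portion: A = 135 × 65 = 8775.00, centroid at (67.50, 32.50).
triangular portion: A = ½·80·65 = 2600.00, centroid at (161.67, 21.67).
ΣA = 11375.00 in²
ΣAX̄ = (8775.00)(67.50) + (2600.00)(161.67) = 1012645.83 in³
ΣAȲ = (8775.00)(32.50) + (2600.00)(21.67) = 341520.83 in³
X̄ = 1012645.83 / 11375.00 = 89.02 in
Ȳ = 341520.83 / 11375.00 = 30.02 in

X̄ = 89.02 in, Ȳ = 30.02 in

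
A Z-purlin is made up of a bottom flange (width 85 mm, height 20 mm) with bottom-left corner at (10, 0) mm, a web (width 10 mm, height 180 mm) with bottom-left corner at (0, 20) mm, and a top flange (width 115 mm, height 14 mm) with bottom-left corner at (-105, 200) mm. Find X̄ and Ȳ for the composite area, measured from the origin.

X̄ = 4.26 mm, Ȳ = 107.29 mm

Part | A | x̄ᵢ | ȳᵢ | A·x̄ᵢ | A·ȳᵢ
bottom flange | 1700.00 | 52.50 | 10.00 | 89250.00 | 17000.00
web | 1800.00 | 5.00 | 110.00 | 9000.00 | 198000.00
top flange | 1610.00 | -47.50 | 207.00 | -76475.00 | 333270.00
Σ | 5110.00 |  |  | 21775.00 | 548270.00
X̄ = 21775.00 / 5110.00 = 4.26 mm
Ȳ = 548270.00 / 5110.00 = 107.29 mm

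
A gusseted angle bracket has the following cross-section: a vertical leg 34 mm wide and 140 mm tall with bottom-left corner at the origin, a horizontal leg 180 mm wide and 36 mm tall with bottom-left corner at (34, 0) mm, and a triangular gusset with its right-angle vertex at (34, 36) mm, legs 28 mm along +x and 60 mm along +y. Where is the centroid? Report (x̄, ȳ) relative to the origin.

x̄ = 76.23 mm, ȳ = 41.13 mm

vertical leg: A = 34 × 140 = 4760.00, centroid at (17.00, 70.00).
horizontal leg: A = 180 × 36 = 6480.00, centroid at (124.00, 18.00).
gusset: A = ½·28·60 = 840.00, centroid at (43.33, 56.00).
ΣA = 12080.00 mm²
ΣAx̄ = (4760.00)(17.00) + (6480.00)(124.00) + (840.00)(43.33) = 920840.00 mm³
ΣAȳ = (4760.00)(70.00) + (6480.00)(18.00) + (840.00)(56.00) = 496880.00 mm³
x̄ = 920840.00 / 12080.00 = 76.23 mm
ȳ = 496880.00 / 12080.00 = 41.13 mm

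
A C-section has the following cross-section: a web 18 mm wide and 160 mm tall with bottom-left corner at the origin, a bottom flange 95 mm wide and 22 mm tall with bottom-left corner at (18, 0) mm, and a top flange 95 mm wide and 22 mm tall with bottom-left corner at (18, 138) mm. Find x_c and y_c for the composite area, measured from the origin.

x_c = 42.45 mm, y_c = 80.00 mm

Part | A | x̄ᵢ | ȳᵢ | A·x̄ᵢ | A·ȳᵢ
web | 2880.00 | 9.00 | 80.00 | 25920.00 | 230400.00
bottom flange | 2090.00 | 65.50 | 11.00 | 136895.00 | 22990.00
top flange | 2090.00 | 65.50 | 149.00 | 136895.00 | 311410.00
Σ | 7060.00 |  |  | 299710.00 | 564800.00
x_c = 299710.00 / 7060.00 = 42.45 mm
y_c = 564800.00 / 7060.00 = 80.00 mm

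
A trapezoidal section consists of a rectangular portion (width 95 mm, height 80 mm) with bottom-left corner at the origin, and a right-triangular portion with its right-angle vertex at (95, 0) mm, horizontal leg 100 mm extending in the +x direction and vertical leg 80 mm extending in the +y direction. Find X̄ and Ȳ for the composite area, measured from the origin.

X̄ = 75.37 mm, Ȳ = 35.40 mm

Part | A | x̄ᵢ | ȳᵢ | A·x̄ᵢ | A·ȳᵢ
rectangular portion | 7600.00 | 47.50 | 40.00 | 361000.00 | 304000.00
triangular portion | 4000.00 | 128.33 | 26.67 | 513333.33 | 106666.67
Σ | 11600.00 |  |  | 874333.33 | 410666.67
X̄ = 874333.33 / 11600.00 = 75.37 mm
Ȳ = 410666.67 / 11600.00 = 35.40 mm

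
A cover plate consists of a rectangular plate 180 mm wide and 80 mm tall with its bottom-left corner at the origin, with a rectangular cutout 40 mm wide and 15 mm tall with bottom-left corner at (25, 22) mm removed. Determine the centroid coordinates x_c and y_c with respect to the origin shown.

x_c = 91.96 mm, y_c = 40.46 mm

plate: A = 180 × 80 = 14400.00, centroid at (90.00, 40.00).
hole: A = −(40 × 15) = -600.00, centroid at (45.00, 29.50).
ΣA = 13800.00 mm²
ΣAx_c = (14400.00)(90.00) + (-600.00)(45.00) = 1269000.00 mm³
ΣAy_c = (14400.00)(40.00) + (-600.00)(29.50) = 558300.00 mm³
x_c = 1269000.00 / 13800.00 = 91.96 mm
y_c = 558300.00 / 13800.00 = 40.46 mm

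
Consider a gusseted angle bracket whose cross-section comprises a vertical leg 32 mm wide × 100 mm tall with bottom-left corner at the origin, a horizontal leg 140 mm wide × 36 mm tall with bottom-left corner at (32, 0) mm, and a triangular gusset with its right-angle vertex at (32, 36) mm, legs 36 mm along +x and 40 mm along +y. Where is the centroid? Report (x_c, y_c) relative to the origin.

x_c = 66.62 mm, y_c = 31.95 mm

vertical leg: A = 32 × 100 = 3200.00, centroid at (16.00, 50.00).
horizontal leg: A = 140 × 36 = 5040.00, centroid at (102.00, 18.00).
gusset: A = ½·36·40 = 720.00, centroid at (44.00, 49.33).
ΣA = 8960.00 mm²
ΣAx_c = (3200.00)(16.00) + (5040.00)(102.00) + (720.00)(44.00) = 596960.00 mm³
ΣAy_c = (3200.00)(50.00) + (5040.00)(18.00) + (720.00)(49.33) = 286240.00 mm³
x_c = 596960.00 / 8960.00 = 66.62 mm
y_c = 286240.00 / 8960.00 = 31.95 mm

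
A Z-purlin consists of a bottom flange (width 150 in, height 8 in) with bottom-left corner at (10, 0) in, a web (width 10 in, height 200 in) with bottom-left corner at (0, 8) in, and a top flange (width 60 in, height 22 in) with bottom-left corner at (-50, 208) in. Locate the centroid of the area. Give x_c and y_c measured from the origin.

x_c = 18.94 in, y_c = 112.81 in

bottom flange: A = 150 × 8 = 1200.00, centroid at (85.00, 4.00).
web: A = 10 × 200 = 2000.00, centroid at (5.00, 108.00).
top flange: A = 60 × 22 = 1320.00, centroid at (-20.00, 219.00).
ΣA = 4520.00 in²
ΣAx_c = (1200.00)(85.00) + (2000.00)(5.00) + (1320.00)(-20.00) = 85600.00 in³
ΣAy_c = (1200.00)(4.00) + (2000.00)(108.00) + (1320.00)(219.00) = 509880.00 in³
x_c = 85600.00 / 4520.00 = 18.94 in
y_c = 509880.00 / 4520.00 = 112.81 in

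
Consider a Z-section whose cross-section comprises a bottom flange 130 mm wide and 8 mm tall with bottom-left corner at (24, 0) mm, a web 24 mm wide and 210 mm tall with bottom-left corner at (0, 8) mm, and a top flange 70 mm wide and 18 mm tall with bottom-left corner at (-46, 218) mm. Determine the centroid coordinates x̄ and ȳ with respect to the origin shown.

bottom flange: A = 130 × 8 = 1040.00, centroid at (89.00, 4.00).
web: A = 24 × 210 = 5040.00, centroid at (12.00, 113.00).
top flange: A = 70 × 18 = 1260.00, centroid at (-11.00, 227.00).
ΣA = 7340.00 mm²
ΣAx̄ = (1040.00)(89.00) + (5040.00)(12.00) + (1260.00)(-11.00) = 139180.00 mm³
ΣAȳ = (1040.00)(4.00) + (5040.00)(113.00) + (1260.00)(227.00) = 859700.00 mm³
x̄ = 139180.00 / 7340.00 = 18.96 mm
ȳ = 859700.00 / 7340.00 = 117.13 mm

x̄ = 18.96 mm, ȳ = 117.13 mm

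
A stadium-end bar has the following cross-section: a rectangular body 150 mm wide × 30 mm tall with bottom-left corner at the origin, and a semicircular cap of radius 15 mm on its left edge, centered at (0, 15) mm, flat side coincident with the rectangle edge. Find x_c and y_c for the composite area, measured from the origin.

Part | A | x̄ᵢ | ȳᵢ | A·x̄ᵢ | A·ȳᵢ
rectangular body | 4500.00 | 75.00 | 15.00 | 337500.00 | 67500.00
semicircular end | 353.43 | -6.37 | 15.00 | -2250.00 | 5301.44
Σ | 4853.43 |  |  | 335250.00 | 72801.44
x_c = 335250.00 / 4853.43 = 69.07 mm
y_c = 72801.44 / 4853.43 = 15.00 mm

x_c = 69.07 mm, y_c = 15.00 mm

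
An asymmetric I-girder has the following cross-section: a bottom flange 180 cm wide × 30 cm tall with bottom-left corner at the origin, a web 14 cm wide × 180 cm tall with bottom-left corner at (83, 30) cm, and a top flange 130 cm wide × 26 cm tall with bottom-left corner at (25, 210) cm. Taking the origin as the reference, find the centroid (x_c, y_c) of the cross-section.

x_c = 90.00 cm, y_c = 100.63 cm

bottom flange: A = 180 × 30 = 5400.00, centroid at (90.00, 15.00).
web: A = 14 × 180 = 2520.00, centroid at (90.00, 120.00).
top flange: A = 130 × 26 = 3380.00, centroid at (90.00, 223.00).
ΣA = 11300.00 cm², ΣAx_c = 1017000.00 cm³, ΣAy_c = 1137140.00 cm³.
x_c = 1017000.00/11300.00 = 90.00 cm; y_c = 1137140.00/11300.00 = 100.63 cm.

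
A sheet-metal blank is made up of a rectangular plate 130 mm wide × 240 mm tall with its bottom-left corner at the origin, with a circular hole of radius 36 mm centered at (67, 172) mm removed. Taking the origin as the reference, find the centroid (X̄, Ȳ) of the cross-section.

plate: A = 130 × 240 = 31200.00, centroid at (65.00, 120.00).
hole: A = −π·36² = -4071.50, centroid at (67.00, 172.00).
ΣA = 27128.50 mm², ΣAX̄ = 1755209.23 mm³, ΣAȲ = 3043701.30 mm³.
X̄ = 1755209.23/27128.50 = 64.70 mm; Ȳ = 3043701.30/27128.50 = 112.20 mm.

X̄ = 64.70 mm, Ȳ = 112.20 mm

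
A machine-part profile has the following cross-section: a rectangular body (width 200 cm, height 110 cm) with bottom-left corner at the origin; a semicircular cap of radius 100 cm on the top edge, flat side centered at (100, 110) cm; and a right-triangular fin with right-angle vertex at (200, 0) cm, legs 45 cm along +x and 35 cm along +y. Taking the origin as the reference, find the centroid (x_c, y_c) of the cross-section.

Part | A | x̄ᵢ | ȳᵢ | A·x̄ᵢ | A·ȳᵢ
rectangular body | 22000.00 | 100.00 | 55.00 | 2200000.00 | 1210000.00
semicircular top | 15707.96 | 100.00 | 152.44 | 1570796.33 | 2394542.63
triangular fin | 787.50 | 215.00 | 11.67 | 169312.50 | 9187.50
Σ | 38495.46 |  |  | 3940108.83 | 3613730.13
x_c = 3940108.83 / 38495.46 = 102.35 cm
y_c = 3613730.13 / 38495.46 = 93.87 cm

x_c = 102.35 cm, y_c = 93.87 cm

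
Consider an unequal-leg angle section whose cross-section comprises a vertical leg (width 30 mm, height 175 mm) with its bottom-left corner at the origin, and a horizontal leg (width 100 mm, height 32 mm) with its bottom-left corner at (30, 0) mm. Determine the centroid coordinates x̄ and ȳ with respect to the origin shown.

vertical leg: A = 30 × 175 = 5250.00, centroid at (15.00, 87.50).
horizontal leg: A = 100 × 32 = 3200.00, centroid at (80.00, 16.00).
ΣA = 8450.00 mm², ΣAx̄ = 334750.00 mm³, ΣAȳ = 510575.00 mm³.
x̄ = 334750.00/8450.00 = 39.62 mm; ȳ = 510575.00/8450.00 = 60.42 mm.

x̄ = 39.62 mm, ȳ = 60.42 mm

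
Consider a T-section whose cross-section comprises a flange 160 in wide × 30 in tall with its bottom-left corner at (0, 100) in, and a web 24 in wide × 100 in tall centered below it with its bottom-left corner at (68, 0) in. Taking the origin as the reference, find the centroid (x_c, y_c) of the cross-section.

Part | A | x̄ᵢ | ȳᵢ | A·x̄ᵢ | A·ȳᵢ
web | 2400.00 | 80.00 | 50.00 | 192000.00 | 120000.00
flange | 4800.00 | 80.00 | 115.00 | 384000.00 | 552000.00
Σ | 7200.00 |  |  | 576000.00 | 672000.00
x_c = 576000.00 / 7200.00 = 80.00 in
y_c = 672000.00 / 7200.00 = 93.33 in

x_c = 80.00 in, y_c = 93.33 in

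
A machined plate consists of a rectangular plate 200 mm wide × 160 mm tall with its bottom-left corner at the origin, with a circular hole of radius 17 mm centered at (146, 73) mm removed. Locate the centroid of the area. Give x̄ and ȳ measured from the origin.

x̄ = 98.66 mm, ȳ = 80.20 mm

plate: A = 200 × 160 = 32000.00, centroid at (100.00, 80.00).
hole: A = −π·17² = -907.92, centroid at (146.00, 73.00).
ΣA = 31092.08 mm², ΣAx̄ = 3067443.64 mm³, ΣAȳ = 2493721.82 mm³.
x̄ = 3067443.64/31092.08 = 98.66 mm; ȳ = 2493721.82/31092.08 = 80.20 mm.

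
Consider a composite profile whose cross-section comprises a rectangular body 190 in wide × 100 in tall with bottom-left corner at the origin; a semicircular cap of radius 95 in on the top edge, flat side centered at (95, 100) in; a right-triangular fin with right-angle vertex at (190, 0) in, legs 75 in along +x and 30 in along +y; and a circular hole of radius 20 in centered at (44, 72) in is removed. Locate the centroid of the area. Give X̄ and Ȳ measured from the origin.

X̄ = 101.02 in, Ȳ = 86.55 in

Part | A | x̄ᵢ | ȳᵢ | A·x̄ᵢ | A·ȳᵢ
rectangular body | 19000.00 | 95.00 | 50.00 | 1805000.00 | 950000.00
semicircular top | 14176.44 | 95.00 | 140.32 | 1346761.50 | 1989227.02
triangular fin | 1125.00 | 215.00 | 10.00 | 241875.00 | 11250.00
hole | -1256.64 | 44.00 | 72.00 | -55292.03 | -90477.87
Σ | 33044.80 |  |  | 3338344.47 | 2859999.15
X̄ = 3338344.47 / 33044.80 = 101.02 in
Ȳ = 2859999.15 / 33044.80 = 86.55 in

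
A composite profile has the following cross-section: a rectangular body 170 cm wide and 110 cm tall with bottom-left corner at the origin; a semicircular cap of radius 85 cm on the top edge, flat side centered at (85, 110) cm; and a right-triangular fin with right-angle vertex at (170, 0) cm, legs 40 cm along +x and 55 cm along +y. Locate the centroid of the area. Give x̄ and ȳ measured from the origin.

rectangular body: A = 170 × 110 = 18700.00, centroid at (85.00, 55.00).
semicircular top: A = ½π·85² = 11349.00, centroid at (85.00, 146.08).
triangular fin: A = ½·40·55 = 1100.00, centroid at (183.33, 18.33).
ΣA = 31149.00 cm²
ΣAx̄ = (18700.00)(85.00) + (11349.00)(85.00) + (1100.00)(183.33) = 2755831.96 cm³
ΣAȳ = (18700.00)(55.00) + (11349.00)(146.08) + (1100.00)(18.33) = 2706473.71 cm³
x̄ = 2755831.96 / 31149.00 = 88.47 cm
ȳ = 2706473.71 / 31149.00 = 86.89 cm

x̄ = 88.47 cm, ȳ = 86.89 cm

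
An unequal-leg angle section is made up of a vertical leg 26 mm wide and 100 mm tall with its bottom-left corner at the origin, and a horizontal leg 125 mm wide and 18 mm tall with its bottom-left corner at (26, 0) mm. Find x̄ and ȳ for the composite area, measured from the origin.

Part | A | x̄ᵢ | ȳᵢ | A·x̄ᵢ | A·ȳᵢ
vertical leg | 2600.00 | 13.00 | 50.00 | 33800.00 | 130000.00
horizontal leg | 2250.00 | 88.50 | 9.00 | 199125.00 | 20250.00
Σ | 4850.00 |  |  | 232925.00 | 150250.00
x̄ = 232925.00 / 4850.00 = 48.03 mm
ȳ = 150250.00 / 4850.00 = 30.98 mm

x̄ = 48.03 mm, ȳ = 30.98 mm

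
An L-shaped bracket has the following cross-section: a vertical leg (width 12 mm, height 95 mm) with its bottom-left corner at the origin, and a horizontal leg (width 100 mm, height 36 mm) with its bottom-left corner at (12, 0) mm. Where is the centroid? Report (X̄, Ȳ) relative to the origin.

X̄ = 48.53 mm, Ȳ = 25.09 mm

Part | A | x̄ᵢ | ȳᵢ | A·x̄ᵢ | A·ȳᵢ
vertical leg | 1140.00 | 6.00 | 47.50 | 6840.00 | 54150.00
horizontal leg | 3600.00 | 62.00 | 18.00 | 223200.00 | 64800.00
Σ | 4740.00 |  |  | 230040.00 | 118950.00
X̄ = 230040.00 / 4740.00 = 48.53 mm
Ȳ = 118950.00 / 4740.00 = 25.09 mm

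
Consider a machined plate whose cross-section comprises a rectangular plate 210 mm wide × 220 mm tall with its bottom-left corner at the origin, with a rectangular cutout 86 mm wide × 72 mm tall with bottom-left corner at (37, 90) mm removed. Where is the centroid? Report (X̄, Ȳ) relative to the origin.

Part | A | x̄ᵢ | ȳᵢ | A·x̄ᵢ | A·ȳᵢ
plate | 46200.00 | 105.00 | 110.00 | 4851000.00 | 5082000.00
hole | -6192.00 | 80.00 | 126.00 | -495360.00 | -780192.00
Σ | 40008.00 |  |  | 4355640.00 | 4301808.00
X̄ = 4355640.00 / 40008.00 = 108.87 mm
Ȳ = 4301808.00 / 40008.00 = 107.52 mm

X̄ = 108.87 mm, Ȳ = 107.52 mm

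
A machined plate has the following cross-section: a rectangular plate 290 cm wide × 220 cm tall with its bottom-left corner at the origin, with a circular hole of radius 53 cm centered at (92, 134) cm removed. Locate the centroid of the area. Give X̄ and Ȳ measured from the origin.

X̄ = 153.51 cm, Ȳ = 106.15 cm

Part | A | x̄ᵢ | ȳᵢ | A·x̄ᵢ | A·ȳᵢ
plate | 63800.00 | 145.00 | 110.00 | 9251000.00 | 7018000.00
hole | -8824.73 | 92.00 | 134.00 | -811875.51 | -1182514.32
Σ | 54975.27 |  |  | 8439124.49 | 5835485.68
X̄ = 8439124.49 / 54975.27 = 153.51 cm
Ȳ = 5835485.68 / 54975.27 = 106.15 cm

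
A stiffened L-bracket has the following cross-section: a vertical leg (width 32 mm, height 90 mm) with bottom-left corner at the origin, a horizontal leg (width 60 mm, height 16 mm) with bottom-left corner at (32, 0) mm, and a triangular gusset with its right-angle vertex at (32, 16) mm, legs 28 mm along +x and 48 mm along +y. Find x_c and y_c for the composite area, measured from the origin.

x_c = 29.56 mm, y_c = 35.19 mm

vertical leg: A = 32 × 90 = 2880.00, centroid at (16.00, 45.00).
horizontal leg: A = 60 × 16 = 960.00, centroid at (62.00, 8.00).
gusset: A = ½·28·48 = 672.00, centroid at (41.33, 32.00).
ΣA = 4512.00 mm², ΣAx_c = 133376.00 mm³, ΣAy_c = 158784.00 mm³.
x_c = 133376.00/4512.00 = 29.56 mm; y_c = 158784.00/4512.00 = 35.19 mm.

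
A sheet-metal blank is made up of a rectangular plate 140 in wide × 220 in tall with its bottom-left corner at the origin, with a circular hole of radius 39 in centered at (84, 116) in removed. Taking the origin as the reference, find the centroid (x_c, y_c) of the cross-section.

plate: A = 140 × 220 = 30800.00, centroid at (70.00, 110.00).
hole: A = −π·39² = -4778.36, centroid at (84.00, 116.00).
ΣA = 26021.64 in²
ΣAx_c = (30800.00)(70.00) + (-4778.36)(84.00) = 1754617.56 in³
ΣAy_c = (30800.00)(110.00) + (-4778.36)(116.00) = 2833709.96 in³
x_c = 1754617.56 / 26021.64 = 67.43 in
y_c = 2833709.96 / 26021.64 = 108.90 in

x_c = 67.43 in, y_c = 108.90 in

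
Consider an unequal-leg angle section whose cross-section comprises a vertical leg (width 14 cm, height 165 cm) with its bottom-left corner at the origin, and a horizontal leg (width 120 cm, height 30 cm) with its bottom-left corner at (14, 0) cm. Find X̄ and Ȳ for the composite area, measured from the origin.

X̄ = 47.81 cm, Ȳ = 41.38 cm

Part | A | x̄ᵢ | ȳᵢ | A·x̄ᵢ | A·ȳᵢ
vertical leg | 2310.00 | 7.00 | 82.50 | 16170.00 | 190575.00
horizontal leg | 3600.00 | 74.00 | 15.00 | 266400.00 | 54000.00
Σ | 5910.00 |  |  | 282570.00 | 244575.00
X̄ = 282570.00 / 5910.00 = 47.81 cm
Ȳ = 244575.00 / 5910.00 = 41.38 cm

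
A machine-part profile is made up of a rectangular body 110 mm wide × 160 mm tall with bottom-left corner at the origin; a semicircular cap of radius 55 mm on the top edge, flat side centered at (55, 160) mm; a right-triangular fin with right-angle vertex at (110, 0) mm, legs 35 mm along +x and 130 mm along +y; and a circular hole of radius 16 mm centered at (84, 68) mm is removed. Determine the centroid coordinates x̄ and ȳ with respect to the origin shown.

x̄ = 60.39 mm, ȳ = 97.52 mm

rectangular body: A = 110 × 160 = 17600.00, centroid at (55.00, 80.00).
semicircular top: A = ½π·55² = 4751.66, centroid at (55.00, 183.34).
triangular fin: A = ½·35·130 = 2275.00, centroid at (121.67, 43.33).
hole: A = −π·16² = -804.25, centroid at (84.00, 68.00).
ΣA = 23822.41 mm², ΣAx̄ = 1438576.10 mm³, ΣAȳ = 2323076.58 mm³.
x̄ = 1438576.10/23822.41 = 60.39 mm; ȳ = 2323076.58/23822.41 = 97.52 mm.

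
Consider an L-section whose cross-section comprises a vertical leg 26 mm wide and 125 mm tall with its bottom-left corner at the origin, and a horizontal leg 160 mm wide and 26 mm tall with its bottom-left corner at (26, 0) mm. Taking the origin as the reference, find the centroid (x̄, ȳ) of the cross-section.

vertical leg: A = 26 × 125 = 3250.00, centroid at (13.00, 62.50).
horizontal leg: A = 160 × 26 = 4160.00, centroid at (106.00, 13.00).
ΣA = 7410.00 mm²
ΣAx̄ = (3250.00)(13.00) + (4160.00)(106.00) = 483210.00 mm³
ΣAȳ = (3250.00)(62.50) + (4160.00)(13.00) = 257205.00 mm³
x̄ = 483210.00 / 7410.00 = 65.21 mm
ȳ = 257205.00 / 7410.00 = 34.71 mm

x̄ = 65.21 mm, ȳ = 34.71 mm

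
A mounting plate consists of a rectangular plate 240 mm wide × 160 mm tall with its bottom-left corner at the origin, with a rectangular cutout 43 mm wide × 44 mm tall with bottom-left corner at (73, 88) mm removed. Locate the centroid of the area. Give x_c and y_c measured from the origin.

plate: A = 240 × 160 = 38400.00, centroid at (120.00, 80.00).
hole: A = −(43 × 44) = -1892.00, centroid at (94.50, 110.00).
ΣA = 36508.00 mm²
ΣAx_c = (38400.00)(120.00) + (-1892.00)(94.50) = 4429206.00 mm³
ΣAy_c = (38400.00)(80.00) + (-1892.00)(110.00) = 2863880.00 mm³
x_c = 4429206.00 / 36508.00 = 121.32 mm
y_c = 2863880.00 / 36508.00 = 78.45 mm

x_c = 121.32 mm, y_c = 78.45 mm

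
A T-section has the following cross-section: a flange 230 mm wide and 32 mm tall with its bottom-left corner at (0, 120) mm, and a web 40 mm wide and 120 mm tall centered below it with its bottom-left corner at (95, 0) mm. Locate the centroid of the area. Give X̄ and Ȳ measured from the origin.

Part | A | x̄ᵢ | ȳᵢ | A·x̄ᵢ | A·ȳᵢ
web | 4800.00 | 115.00 | 60.00 | 552000.00 | 288000.00
flange | 7360.00 | 115.00 | 136.00 | 846400.00 | 1000960.00
Σ | 12160.00 |  |  | 1398400.00 | 1288960.00
X̄ = 1398400.00 / 12160.00 = 115.00 mm
Ȳ = 1288960.00 / 12160.00 = 106.00 mm

X̄ = 115.00 mm, Ȳ = 106.00 mm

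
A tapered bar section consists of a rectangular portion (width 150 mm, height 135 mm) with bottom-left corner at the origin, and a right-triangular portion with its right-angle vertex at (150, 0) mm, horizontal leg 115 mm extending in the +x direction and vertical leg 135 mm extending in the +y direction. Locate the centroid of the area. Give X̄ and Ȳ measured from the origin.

Part | A | x̄ᵢ | ȳᵢ | A·x̄ᵢ | A·ȳᵢ
rectangular portion | 20250.00 | 75.00 | 67.50 | 1518750.00 | 1366875.00
triangular portion | 7762.50 | 188.33 | 45.00 | 1461937.50 | 349312.50
Σ | 28012.50 |  |  | 2980687.50 | 1716187.50
X̄ = 2980687.50 / 28012.50 = 106.41 mm
Ȳ = 1716187.50 / 28012.50 = 61.27 mm

X̄ = 106.41 mm, Ȳ = 61.27 mm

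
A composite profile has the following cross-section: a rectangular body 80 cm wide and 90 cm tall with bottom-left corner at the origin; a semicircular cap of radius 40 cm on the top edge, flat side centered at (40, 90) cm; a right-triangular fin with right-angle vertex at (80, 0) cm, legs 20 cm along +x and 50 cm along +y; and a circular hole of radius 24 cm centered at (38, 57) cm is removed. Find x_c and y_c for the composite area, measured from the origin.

rectangular body: A = 80 × 90 = 7200.00, centroid at (40.00, 45.00).
semicircular top: A = ½π·40² = 2513.27, centroid at (40.00, 106.98).
triangular fin: A = ½·20·50 = 500.00, centroid at (86.67, 16.67).
hole: A = −π·24² = -1809.56, centroid at (38.00, 57.00).
ΣA = 8403.72 cm², ΣAx_c = 363101.12 cm³, ΣAy_c = 498049.90 cm³.
x_c = 363101.12/8403.72 = 43.21 cm; y_c = 498049.90/8403.72 = 59.27 cm.

x_c = 43.21 cm, y_c = 59.27 cm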